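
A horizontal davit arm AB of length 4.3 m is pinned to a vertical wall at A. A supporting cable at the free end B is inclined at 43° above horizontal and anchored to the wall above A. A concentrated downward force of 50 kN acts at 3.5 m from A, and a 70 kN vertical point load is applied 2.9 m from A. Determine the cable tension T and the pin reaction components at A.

T = 128.9 kN, A_x = 94.27 kN, A_y = 32.09 kN

ΣM about A: T·sin43°·4.3 − 50·3.5 − 70·2.9 = 0 → T = 378/(4.3·0.681998) = 128.896 ≈ 128.9 kN.
ΣF_x = 0: A_x − T·cos43° = 0 → A_x = 128.896 × 0.731354 = 94.27 kN.
ΣF_y = 0: A_y + T·sin43° − 50 − 70 = 0 → A_y = 120 − 128.896 × 0.681998 = 32.09 kN.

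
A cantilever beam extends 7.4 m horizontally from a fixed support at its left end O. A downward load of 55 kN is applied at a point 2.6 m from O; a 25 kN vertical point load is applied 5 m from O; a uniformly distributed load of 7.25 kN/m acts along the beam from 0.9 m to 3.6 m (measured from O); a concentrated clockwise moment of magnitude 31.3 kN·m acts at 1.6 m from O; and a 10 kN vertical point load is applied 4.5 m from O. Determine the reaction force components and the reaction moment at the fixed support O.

Resultant of the distributed load: 7.25 × 2.7 = 19.575 kN at 2.25 m from O.
ΣF_x = 0: O_x = 0.
ΣF_y = 0: O_y − 55 − 25 − 7.25·2.7 − 10 = 0 → O_y = 109.6 kN.
ΣM about O: M_O − 55·2.6 − 25·5 − (7.25·2.7)·2.25 − 31.3 − 10·4.5 = 0 → M_O = 388.3 kN·m.

O_x = 0, O_y = 109.6 kN, M_O = 388.3 kN·m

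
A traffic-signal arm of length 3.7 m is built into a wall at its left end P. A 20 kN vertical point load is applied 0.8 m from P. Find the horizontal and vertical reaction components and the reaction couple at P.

ΣF_x = 0: P_x = 0.
ΣF_y = 0: P_y − 20 = 0 → P_y = 20.00 kN.
ΣM about P: M_P − 20·0.8 = 0 → M_P = 16.00 kN·m.

P_x = 0, P_y = 20.00 kN, M_P = 16.00 kN·m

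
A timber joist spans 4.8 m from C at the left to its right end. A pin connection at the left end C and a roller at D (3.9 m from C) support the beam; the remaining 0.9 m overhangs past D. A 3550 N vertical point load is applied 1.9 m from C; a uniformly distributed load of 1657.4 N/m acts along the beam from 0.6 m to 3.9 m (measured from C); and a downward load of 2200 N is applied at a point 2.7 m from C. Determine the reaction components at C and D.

C_x = 0, C_y = 4811 N, D_y = 6408 N

Resultant of the distributed load: 1657.4 × 3.3 = 5469.42 N at 2.25 m from C.
Moments about C: D_y·3.9 − 3550·1.9 − (1657.4·3.3)·2.25 − 2200·2.7 = 0 → D_y = 24991.195/3.9 = 6408 N.
ΣF_y = 0: C_y + 6408 − 3550 − 1657.4·3.3 − 2200 = 0 → C_y = 4811 N.
ΣF_x = 0: no horizontal applied forces, so C_x = 0.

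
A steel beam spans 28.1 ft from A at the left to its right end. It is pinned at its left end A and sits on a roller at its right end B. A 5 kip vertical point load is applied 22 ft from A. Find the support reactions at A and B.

A_x = 0, A_y = 1.085 kip, B_y = 3.915 kip

ΣM about A: B_y·28.1 − 5·22 = 0 → B_y = 110/28.1 = 3.91459 ≈ 3.915 kip.
ΣF_y = 0: A_y + 3.91459 − 5 = 0 → A_y = 1.085 kip.
ΣF_x = 0: no horizontal applied forces, so A_x = 0.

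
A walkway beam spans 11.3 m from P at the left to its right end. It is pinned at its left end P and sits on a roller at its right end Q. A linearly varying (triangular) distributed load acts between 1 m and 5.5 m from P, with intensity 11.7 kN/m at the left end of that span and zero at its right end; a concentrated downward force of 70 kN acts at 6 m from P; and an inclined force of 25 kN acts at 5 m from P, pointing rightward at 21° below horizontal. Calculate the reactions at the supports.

P_x = -23.34 kN, P_y = 58.33 kN, Q_y = 46.96 kN

Resultant of the triangular load: ½ × 11.7 × 4.5 = 26.325 kN, acting at 2.5 m from P (one-third of the span from the peak).
Taking moments about P: Q_y·11.3 − (½·11.7·4.5)·2.5 − 70·6 − 25·sin21°·5 = 0 → Q_y = 530.608/11.3 = 46.9565 ≈ 46.96 kN.
ΣF_y = 0: P_y + 46.9565 − ½·11.7·4.5 − 70 − 25·sin21° = 0 → P_y = 58.33 kN.
ΣF_x = 0: P_x + 25·cos21° = 0 → P_x = -23.34 kN.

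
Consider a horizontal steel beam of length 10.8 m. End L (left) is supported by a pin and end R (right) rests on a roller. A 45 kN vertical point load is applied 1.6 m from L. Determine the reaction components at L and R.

L_x = 0, L_y = 38.33 kN, R_y = 6.667 kN

Taking moments about L: R_y·10.8 − 45·1.6 = 0 → R_y = 72/10.8 = 6.66667 ≈ 6.667 kN.
ΣF_y = 0: L_y + 6.66667 − 45 = 0 → L_y = 38.33 kN.
ΣF_x = 0: no horizontal applied forces, so L_x = 0.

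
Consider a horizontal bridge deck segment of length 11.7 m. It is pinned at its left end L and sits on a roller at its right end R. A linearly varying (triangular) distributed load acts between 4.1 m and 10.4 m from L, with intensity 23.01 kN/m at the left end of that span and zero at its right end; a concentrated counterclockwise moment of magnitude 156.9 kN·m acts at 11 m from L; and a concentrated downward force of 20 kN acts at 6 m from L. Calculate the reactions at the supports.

Resultant of the triangular load: ½ × 23.01 × 6.3 = 72.4815 kN, acting at 6.2 m from L (one-third of the span from the peak).
Taking moments about L: R_y·11.7 − (½·23.01·6.3)·6.2 + 156.9 − 20·6 = 0 → R_y = 412.4853/11.7 = 35.2552 ≈ 35.26 kN.
ΣF_y = 0: L_y + 35.2552 − ½·23.01·6.3 − 20 = 0 → L_y = 57.23 kN.
ΣF_x = 0: no horizontal applied forces, so L_x = 0.

L_x = 0, L_y = 57.23 kN, R_y = 35.26 kN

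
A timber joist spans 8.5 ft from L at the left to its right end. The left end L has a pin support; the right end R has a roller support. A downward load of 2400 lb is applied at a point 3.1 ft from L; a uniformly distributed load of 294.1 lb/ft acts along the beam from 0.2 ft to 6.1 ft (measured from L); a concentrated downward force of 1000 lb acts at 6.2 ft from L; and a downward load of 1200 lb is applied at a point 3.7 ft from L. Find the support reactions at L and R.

Resultant of the distributed load: 294.1 × 5.9 = 1735.19 lb at 3.15 ft from L.
Moments about L: R_y·8.5 − 2400·3.1 − (294.1·5.9)·3.15 − 1000·6.2 − 1200·3.7 = 0 → R_y = 23545.8485/8.5 = 2770.1 ≈ 2770 lb.
ΣF_y = 0: L_y + 2770.1 − 2400 − 294.1·5.9 − 1000 − 1200 = 0 → L_y = 3565 lb.
ΣF_x = 0: no horizontal applied forces, so L_x = 0.

L_x = 0, L_y = 3565 lb, R_y = 2770 lb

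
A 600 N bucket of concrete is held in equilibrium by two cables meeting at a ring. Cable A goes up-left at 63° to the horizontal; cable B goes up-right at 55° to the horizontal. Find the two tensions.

T_A = 389.8 N, T_B = 308.5 N

ΣF_x = 0: −T_A·cos63° + T_B·cos55° = 0 → T_B = 0.791508·T_A.
ΣF_y = 0: T_A·sin63° + T_B·sin55° = 600.
Substitute: T_A·(0.891007 + 0.791508·0.819152) = 600 → T_A = 389.769 ≈ 389.8 N.
Then T_B = 0.791508 × 389.769 = 308.5 N.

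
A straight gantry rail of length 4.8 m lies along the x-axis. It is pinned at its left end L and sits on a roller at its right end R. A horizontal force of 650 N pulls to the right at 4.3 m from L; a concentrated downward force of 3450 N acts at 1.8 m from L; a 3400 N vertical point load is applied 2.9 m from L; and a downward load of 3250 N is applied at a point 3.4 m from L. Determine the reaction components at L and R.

L_x = -650.0 N, L_y = 4450 N, R_y = 5650 N

Taking moments about L: R_y·4.8 − 3450·1.8 − 3400·2.9 − 3250·3.4 = 0 → R_y = 27120/4.8 = 5650 N.
ΣF_y = 0: L_y + 5650 − 3450 − 3400 − 3250 = 0 → L_y = 4450 N.
ΣF_x = 0: L_x + 650 = 0 → L_x = -650.0 N.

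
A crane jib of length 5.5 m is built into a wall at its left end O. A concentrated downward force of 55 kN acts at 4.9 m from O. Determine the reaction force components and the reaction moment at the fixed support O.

O_x = 0, O_y = 55.00 kN, M_O = 269.5 kN·m

ΣF_x = 0: O_x = 0.
ΣF_y = 0: O_y − 55 = 0 → O_y = 55.00 kN.
ΣM about O: M_O − 55·4.9 = 0 → M_O = 269.5 kN·m.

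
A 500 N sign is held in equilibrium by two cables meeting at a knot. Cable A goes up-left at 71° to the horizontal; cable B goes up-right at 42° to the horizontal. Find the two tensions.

T_A = 403.7 N, T_B = 176.8 N

ΣF_x = 0: −T_A·cos71° + T_B·cos42° = 0 → T_B = 0.438095·T_A.
ΣF_y = 0: T_A·sin71° + T_B·sin42° = 500.
Substitute: T_A·(0.945519 + 0.438095·0.669131) = 500 → T_A = 403.661 ≈ 403.7 N.
Then T_B = 0.438095 × 403.661 = 176.8 N.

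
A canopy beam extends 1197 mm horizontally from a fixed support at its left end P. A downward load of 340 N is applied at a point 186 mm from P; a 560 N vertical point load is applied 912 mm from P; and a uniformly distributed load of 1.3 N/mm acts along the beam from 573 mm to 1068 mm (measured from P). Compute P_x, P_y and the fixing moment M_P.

P_x = 0, P_y = 1544 N, M_P = 1102000 N·mm

Resultant of the distributed load: 1.3 × 495 = 643.5 N at 820.5 mm from P.
ΣF_x = 0: P_x = 0.
ΣF_y = 0: P_y − 340 − 560 − 1.3·495 = 0 → P_y = 1544 N.
ΣM about P: M_P − 340·186 − 560·912 − (1.3·495)·820.5 = 0 → M_P = 1102000 N·mm.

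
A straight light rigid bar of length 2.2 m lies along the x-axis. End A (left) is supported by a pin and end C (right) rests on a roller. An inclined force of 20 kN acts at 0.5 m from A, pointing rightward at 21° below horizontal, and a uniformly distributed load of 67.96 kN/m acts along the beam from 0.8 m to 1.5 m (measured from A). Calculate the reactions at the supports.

A_x = -18.67 kN, A_y = 28.24 kN, C_y = 26.50 kN

Resultant of the distributed load: 67.96 × 0.7 = 47.572 kN at 1.15 m from A.
Moments about A: C_y·2.2 − 20·sin21°·0.5 − (67.96·0.7)·1.15 = 0 → C_y = 58.2915/2.2 = 26.4961 ≈ 26.50 kN.
ΣF_y = 0: A_y + 26.4961 − 20·sin21° − 67.96·0.7 = 0 → A_y = 28.24 kN.
ΣF_x = 0: A_x + 20·cos21° = 0 → A_x = -18.67 kN.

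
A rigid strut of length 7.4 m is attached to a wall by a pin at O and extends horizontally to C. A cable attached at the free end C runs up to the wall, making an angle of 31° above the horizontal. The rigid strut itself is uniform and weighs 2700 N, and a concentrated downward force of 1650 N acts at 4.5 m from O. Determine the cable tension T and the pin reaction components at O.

T = 4569 N, O_x = 3917 N, O_y = 1997 N

ΣM about O: T·sin31°·7.4 − 2700·3.7 − 1650·4.5 = 0 → T = 17415/(7.4·0.515038) = 4569.33 ≈ 4569 N.
ΣF_x = 0: O_x − T·cos31° = 0 → O_x = 4569.33 × 0.857167 = 3917 N.
ΣF_y = 0: O_y + T·sin31° − 2700 − 1650 = 0 → O_y = 4350 − 4569.33 × 0.515038 = 1997 N.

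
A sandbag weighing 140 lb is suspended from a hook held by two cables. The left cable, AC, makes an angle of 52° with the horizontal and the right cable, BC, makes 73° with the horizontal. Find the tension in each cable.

T_AC = 49.97 lb, T_BC = 105.2 lb

ΣF_x = 0: −T_AC·cos52° + T_BC·cos73° = 0 → T_BC = 2.10575·T_AC.
ΣF_y = 0: T_AC·sin52° + T_BC·sin73° = 140.
Substitute: T_AC·(0.788011 + 2.10575·0.956305) = 140 → T_AC = 49.9688 ≈ 49.97 lb.
Then T_BC = 2.10575 × 49.9688 = 105.2 lb.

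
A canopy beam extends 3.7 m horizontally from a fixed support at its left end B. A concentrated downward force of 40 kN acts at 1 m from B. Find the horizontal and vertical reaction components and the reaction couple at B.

ΣF_x = 0: B_x = 0.
ΣF_y = 0: B_y − 40 = 0 → B_y = 40.00 kN.
ΣM about B: M_B − 40·1 = 0 → M_B = 40.00 kN·m.

B_x = 0, B_y = 40.00 kN, M_B = 40.00 kN·m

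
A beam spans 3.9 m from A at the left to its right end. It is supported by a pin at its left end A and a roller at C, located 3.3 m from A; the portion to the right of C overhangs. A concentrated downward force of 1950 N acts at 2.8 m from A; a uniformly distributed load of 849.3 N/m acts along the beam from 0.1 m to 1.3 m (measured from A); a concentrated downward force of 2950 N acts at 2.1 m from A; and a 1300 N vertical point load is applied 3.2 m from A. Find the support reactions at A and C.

Resultant of the distributed load: 849.3 × 1.2 = 1019.16 N at 0.7 m from A.
Moments about A: C_y·3.3 − 1950·2.8 − (849.3·1.2)·0.7 − 2950·2.1 − 1300·3.2 = 0 → C_y = 16528.412/3.3 = 5008.61 ≈ 5009 N.
ΣF_y = 0: A_y + 5008.61 − 1950 − 849.3·1.2 − 2950 − 1300 = 0 → A_y = 2211 N.
ΣF_x = 0: no horizontal applied forces, so A_x = 0.

A_x = 0, A_y = 2211 N, C_y = 5009 N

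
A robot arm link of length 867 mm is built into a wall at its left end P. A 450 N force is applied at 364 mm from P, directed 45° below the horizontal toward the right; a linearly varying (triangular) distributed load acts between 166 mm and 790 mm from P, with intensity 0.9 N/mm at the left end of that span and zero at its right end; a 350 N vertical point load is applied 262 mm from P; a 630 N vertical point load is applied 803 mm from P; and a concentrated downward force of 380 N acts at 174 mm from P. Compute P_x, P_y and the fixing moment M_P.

P_x = -318.2 N, P_y = 1959 N, M_P = 884600 N·mm

Resultant of the triangular load: ½ × 0.9 × 624 = 280.8 N, acting at 374 mm from P (one-third of the span from the peak).
ΣF_x = 0: P_x + 450·cos45° = 0 → P_x = -318.2 N.
ΣF_y = 0: P_y − 450·sin45° − ½·0.9·624 − 350 − 630 − 380 = 0 → P_y = 1959 N.
ΣM about P: M_P − 450·sin45°·364 − (½·0.9·624)·374 − 350·262 − 630·803 − 380·174 = 0 → M_P = 884600 N·mm.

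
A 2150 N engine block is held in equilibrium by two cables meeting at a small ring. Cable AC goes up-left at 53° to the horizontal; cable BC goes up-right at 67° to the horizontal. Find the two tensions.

T_AC = 970.0 N, T_BC = 1494 N

ΣF_x = 0: −T_AC·cos53° + T_BC·cos67° = 0 → T_BC = 1.54023·T_AC.
ΣF_y = 0: T_AC·sin53° + T_BC·sin67° = 2150.
Substitute: T_AC·(0.798636 + 1.54023·0.920505) = 2150 → T_AC = 970.03 ≈ 970.0 N.
Then T_BC = 1.54023 × 970.03 = 1494 N.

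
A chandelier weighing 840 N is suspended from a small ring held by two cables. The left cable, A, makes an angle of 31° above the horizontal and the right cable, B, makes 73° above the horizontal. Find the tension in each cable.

ΣF_x = 0: −T_A·cos31° + T_B·cos73° = 0 → T_B = 2.93177·T_A.
ΣF_y = 0: T_A·sin31° + T_B·sin73° = 840.
Substitute: T_A·(0.515038 + 2.93177·0.956305) = 840 → T_A = 253.111 ≈ 253.1 N.
Then T_B = 2.93177 × 253.111 = 742.1 N.

T_A = 253.1 N, T_B = 742.1 N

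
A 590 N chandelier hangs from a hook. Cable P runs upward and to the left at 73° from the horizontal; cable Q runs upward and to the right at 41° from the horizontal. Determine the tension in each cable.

ΣF_x = 0: −T_P·cos73° + T_Q·cos41° = 0 → T_Q = 0.387396·T_P.
ΣF_y = 0: T_P·sin73° + T_Q·sin41° = 590.
Substitute: T_P·(0.956305 + 0.387396·0.656059) = 590 → T_P = 487.418 ≈ 487.4 N.
Then T_Q = 0.387396 × 487.418 = 188.8 N.

T_P = 487.4 N, T_Q = 188.8 N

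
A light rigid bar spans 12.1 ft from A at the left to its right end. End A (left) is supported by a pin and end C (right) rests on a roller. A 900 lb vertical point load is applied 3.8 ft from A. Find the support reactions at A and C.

A_x = 0, A_y = 617.4 lb, C_y = 282.6 lb

Moments about A: C_y·12.1 − 900·3.8 = 0 → C_y = 3420/12.1 = 282.645 ≈ 282.6 lb.
ΣF_y = 0: A_y + 282.645 − 900 = 0 → A_y = 617.4 lb.
ΣF_x = 0: no horizontal applied forces, so A_x = 0.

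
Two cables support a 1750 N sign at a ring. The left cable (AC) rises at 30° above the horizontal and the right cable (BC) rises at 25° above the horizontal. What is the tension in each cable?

ΣF_x = 0: −T_AC·cos30° + T_BC·cos25° = 0 → T_BC = 0.955553·T_AC.
ΣF_y = 0: T_AC·sin30° + T_BC·sin25° = 1750.
Substitute: T_AC·(0.5 + 0.955553·0.422618) = 1750 → T_AC = 1936.2 ≈ 1936 N.
Then T_BC = 0.955553 × 1936.2 = 1850 N.

T_AC = 1936 N, T_BC = 1850 N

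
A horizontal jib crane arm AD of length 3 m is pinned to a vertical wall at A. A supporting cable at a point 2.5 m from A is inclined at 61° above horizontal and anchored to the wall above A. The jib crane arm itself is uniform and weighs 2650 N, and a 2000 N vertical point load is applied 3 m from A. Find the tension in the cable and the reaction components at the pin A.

T = 4562 N, A_x = 2212 N, A_y = 660.0 N

ΣM about A: T·sin61°·2.5 − 2650·1.5 − 2000·3 = 0 → T = 9975/(2.5·0.87462) = 4561.98 ≈ 4562 N.
ΣF_x = 0: A_x − T·cos61° = 0 → A_x = 4561.98 × 0.48481 = 2212 N.
ΣF_y = 0: A_y + T·sin61° − 2650 − 2000 = 0 → A_y = 4650 − 4561.98 × 0.87462 = 660.0 N.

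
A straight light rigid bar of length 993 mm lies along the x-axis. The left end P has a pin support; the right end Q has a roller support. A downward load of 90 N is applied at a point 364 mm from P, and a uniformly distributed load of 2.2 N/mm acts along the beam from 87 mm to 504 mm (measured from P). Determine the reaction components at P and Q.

Resultant of the distributed load: 2.2 × 417 = 917.4 N at 295.5 mm from P.
Moments about P: Q_y·993 − 90·364 − (2.2·417)·295.5 = 0 → Q_y = 303851.7/993 = 305.994 ≈ 306.0 N.
ΣF_y = 0: P_y + 305.994 − 90 − 2.2·417 = 0 → P_y = 701.4 N.
ΣF_x = 0: no horizontal applied forces, so P_x = 0.

P_x = 0, P_y = 701.4 N, Q_y = 306.0 N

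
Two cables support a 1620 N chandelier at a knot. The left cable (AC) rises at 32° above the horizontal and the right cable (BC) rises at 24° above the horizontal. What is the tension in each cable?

ΣF_x = 0: −T_AC·cos32° + T_BC·cos24° = 0 → T_BC = 0.928304·T_AC.
ΣF_y = 0: T_AC·sin32° + T_BC·sin24° = 1620.
Substitute: T_AC·(0.529919 + 0.928304·0.406737) = 1620 → T_AC = 1785.13 ≈ 1785 N.
Then T_BC = 0.928304 × 1785.13 = 1657 N.

T_AC = 1785 N, T_BC = 1657 N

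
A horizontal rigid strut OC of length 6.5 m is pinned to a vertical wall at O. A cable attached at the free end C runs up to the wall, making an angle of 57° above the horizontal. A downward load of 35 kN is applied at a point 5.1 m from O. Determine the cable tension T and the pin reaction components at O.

ΣM about O: T·sin57°·6.5 − 35·5.1 = 0 → T = 178.5/(6.5·0.838671) = 32.7441 ≈ 32.74 kN.
ΣF_x = 0: O_x − T·cos57° = 0 → O_x = 32.7441 × 0.544639 = 17.83 kN.
ΣF_y = 0: O_y + T·sin57° − 35 = 0 → O_y = 35 − 32.7441 × 0.838671 = 7.538 kN.

T = 32.74 kN, O_x = 17.83 kN, O_y = 7.538 kN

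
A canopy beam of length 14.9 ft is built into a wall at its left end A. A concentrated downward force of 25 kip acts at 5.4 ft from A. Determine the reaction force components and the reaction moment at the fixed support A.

A_x = 0, A_y = 25.00 kip, M_A = 135.0 kip·ft

ΣF_x = 0: A_x = 0.
ΣF_y = 0: A_y − 25 = 0 → A_y = 25.00 kip.
ΣM about A: M_A − 25·5.4 = 0 → M_A = 135.0 kip·ft.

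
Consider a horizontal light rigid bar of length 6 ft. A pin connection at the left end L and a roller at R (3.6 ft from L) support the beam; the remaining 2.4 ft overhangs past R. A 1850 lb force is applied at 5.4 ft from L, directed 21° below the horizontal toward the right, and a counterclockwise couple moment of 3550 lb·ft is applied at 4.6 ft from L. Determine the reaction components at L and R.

Taking moments about L: R_y·3.6 − 1850·sin21°·5.4 + 3550 = 0 → R_y = 30.0958/3.6 = 8.35994 ≈ 8.360 lb.
ΣF_y = 0: L_y + 8.35994 − 1850·sin21° = 0 → L_y = 654.6 lb.
ΣF_x = 0: L_x + 1850·cos21° = 0 → L_x = -1727 lb.

L_x = -1727 lb, L_y = 654.6 lb, R_y = 8.360 lb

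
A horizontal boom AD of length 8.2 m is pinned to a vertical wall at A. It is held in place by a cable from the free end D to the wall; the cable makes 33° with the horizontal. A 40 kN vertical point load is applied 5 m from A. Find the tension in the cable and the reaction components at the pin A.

ΣM about A: T·sin33°·8.2 − 40·5 = 0 → T = 200/(8.2·0.544639) = 44.7824 ≈ 44.78 kN.
ΣF_x = 0: A_x − T·cos33° = 0 → A_x = 44.7824 × 0.838671 = 37.56 kN.
ΣF_y = 0: A_y + T·sin33° − 40 = 0 → A_y = 40 − 44.7824 × 0.544639 = 15.61 kN.

T = 44.78 kN, A_x = 37.56 kN, A_y = 15.61 kN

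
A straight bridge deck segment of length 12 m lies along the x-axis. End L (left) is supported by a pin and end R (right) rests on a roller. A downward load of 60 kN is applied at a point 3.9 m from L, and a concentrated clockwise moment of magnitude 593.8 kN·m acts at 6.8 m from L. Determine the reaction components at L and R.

Moments about L: R_y·12 − 60·3.9 − 593.8 = 0 → R_y = 827.8/12 = 68.9833 ≈ 68.98 kN.
ΣF_y = 0: L_y + 68.9833 − 60 = 0 → L_y = -8.983 kN.
ΣF_x = 0: no horizontal applied forces, so L_x = 0.

L_x = 0, L_y = -8.983 kN, R_y = 68.98 kN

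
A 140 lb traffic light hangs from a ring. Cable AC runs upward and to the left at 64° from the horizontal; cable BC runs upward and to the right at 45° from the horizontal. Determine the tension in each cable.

ΣF_x = 0: −T_AC·cos64° + T_BC·cos45° = 0 → T_BC = 0.61995·T_AC.
ΣF_y = 0: T_AC·sin64° + T_BC·sin45° = 140.
Substitute: T_AC·(0.898794 + 0.61995·0.707107) = 140 → T_AC = 104.699 ≈ 104.7 lb.
Then T_BC = 0.61995 × 104.699 = 64.91 lb.

T_AC = 104.7 lb, T_BC = 64.91 lb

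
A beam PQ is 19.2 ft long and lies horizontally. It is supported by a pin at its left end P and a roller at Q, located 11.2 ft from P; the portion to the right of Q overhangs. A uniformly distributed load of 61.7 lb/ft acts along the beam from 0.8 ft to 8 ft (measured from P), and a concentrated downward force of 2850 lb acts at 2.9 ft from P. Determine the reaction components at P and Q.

P_x = 0, P_y = 2382 lb, Q_y = 912.5 lb

Resultant of the distributed load: 61.7 × 7.2 = 444.24 lb at 4.4 ft from P.
Moments about P: Q_y·11.2 − (61.7·7.2)·4.4 − 2850·2.9 = 0 → Q_y = 10219.656/11.2 = 912.469 ≈ 912.5 lb.
ΣF_y = 0: P_y + 912.469 − 61.7·7.2 − 2850 = 0 → P_y = 2382 lb.
ΣF_x = 0: no horizontal applied forces, so P_x = 0.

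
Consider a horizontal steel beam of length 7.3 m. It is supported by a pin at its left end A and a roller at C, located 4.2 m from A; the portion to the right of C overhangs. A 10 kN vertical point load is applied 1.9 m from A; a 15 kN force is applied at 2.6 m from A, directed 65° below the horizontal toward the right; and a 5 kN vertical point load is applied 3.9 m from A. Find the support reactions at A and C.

Taking moments about A: C_y·4.2 − 10·1.9 − 15·sin65°·2.6 − 5·3.9 = 0 → C_y = 73.846/4.2 = 17.5824 ≈ 17.58 kN.
ΣF_y = 0: A_y + 17.5824 − 10 − 15·sin65° − 5 = 0 → A_y = 11.01 kN.
ΣF_x = 0: A_x + 15·cos65° = 0 → A_x = -6.339 kN.

A_x = -6.339 kN, A_y = 11.01 kN, C_y = 17.58 kN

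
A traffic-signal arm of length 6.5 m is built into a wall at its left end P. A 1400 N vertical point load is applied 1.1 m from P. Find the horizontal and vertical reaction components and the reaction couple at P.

ΣF_x = 0: P_x = 0.
ΣF_y = 0: P_y − 1400 = 0 → P_y = 1400 N.
ΣM about P: M_P − 1400·1.1 = 0 → M_P = 1540 N·m.

P_x = 0, P_y = 1400 N, M_P = 1540 N·m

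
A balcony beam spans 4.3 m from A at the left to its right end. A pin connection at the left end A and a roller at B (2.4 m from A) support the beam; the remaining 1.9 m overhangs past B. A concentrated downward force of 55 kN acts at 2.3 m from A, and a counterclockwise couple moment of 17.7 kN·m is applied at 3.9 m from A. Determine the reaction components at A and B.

A_x = 0, A_y = 9.667 kN, B_y = 45.33 kN

Taking moments about A: B_y·2.4 − 55·2.3 + 17.7 = 0 → B_y = 108.8/2.4 = 45.3333 ≈ 45.33 kN.
ΣF_y = 0: A_y + 45.3333 − 55 = 0 → A_y = 9.667 kN.
ΣF_x = 0: no horizontal applied forces, so A_x = 0.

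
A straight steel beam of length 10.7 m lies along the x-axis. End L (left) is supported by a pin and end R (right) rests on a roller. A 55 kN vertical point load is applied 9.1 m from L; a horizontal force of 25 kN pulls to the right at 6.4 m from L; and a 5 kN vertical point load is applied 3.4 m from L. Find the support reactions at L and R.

L_x = -25.00 kN, L_y = 11.64 kN, R_y = 48.36 kN

ΣM about L: R_y·10.7 − 55·9.1 − 5·3.4 = 0 → R_y = 517.5/10.7 = 48.3645 ≈ 48.36 kN.
ΣF_y = 0: L_y + 48.3645 − 55 − 5 = 0 → L_y = 11.64 kN.
ΣF_x = 0: L_x + 25 = 0 → L_x = -25.00 kN.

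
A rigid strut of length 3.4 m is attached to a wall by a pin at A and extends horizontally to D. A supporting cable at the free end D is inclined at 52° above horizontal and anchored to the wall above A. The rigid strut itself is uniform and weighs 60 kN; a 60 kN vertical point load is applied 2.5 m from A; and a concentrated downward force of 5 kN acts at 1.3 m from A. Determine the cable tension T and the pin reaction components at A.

T = 96.48 kN, A_x = 59.40 kN, A_y = 48.97 kN

ΣM about A: T·sin52°·3.4 − 60·1.7 − 60·2.5 − 5·1.3 = 0 → T = 258.5/(3.4·0.788011) = 96.4827 ≈ 96.48 kN.
ΣF_x = 0: A_x − T·cos52° = 0 → A_x = 96.4827 × 0.615661 = 59.40 kN.
ΣF_y = 0: A_y + T·sin52° − 60 − 60 − 5 = 0 → A_y = 125 − 96.4827 × 0.788011 = 48.97 kN.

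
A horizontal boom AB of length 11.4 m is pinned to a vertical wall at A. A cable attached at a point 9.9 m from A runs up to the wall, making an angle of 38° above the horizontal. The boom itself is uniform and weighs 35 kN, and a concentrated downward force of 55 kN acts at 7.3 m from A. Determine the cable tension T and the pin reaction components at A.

ΣM about A: T·sin38°·9.9 − 35·5.7 − 55·7.3 = 0 → T = 601/(9.9·0.615661) = 98.6047 ≈ 98.60 kN.
ΣF_x = 0: A_x − T·cos38° = 0 → A_x = 98.6047 × 0.788011 = 77.70 kN.
ΣF_y = 0: A_y + T·sin38° − 35 − 55 = 0 → A_y = 90 − 98.6047 × 0.615661 = 29.29 kN.

T = 98.60 kN, A_x = 77.70 kN, A_y = 29.29 kN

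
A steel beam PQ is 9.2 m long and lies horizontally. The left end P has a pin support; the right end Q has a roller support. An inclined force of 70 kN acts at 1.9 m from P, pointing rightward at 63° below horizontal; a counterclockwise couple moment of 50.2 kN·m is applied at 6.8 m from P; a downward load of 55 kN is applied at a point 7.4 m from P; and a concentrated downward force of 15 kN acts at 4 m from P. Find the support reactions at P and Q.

P_x = -31.78 kN, P_y = 74.19 kN, Q_y = 58.19 kN

Taking moments about P: Q_y·9.2 − 70·sin63°·1.9 + 50.2 − 55·7.4 − 15·4 = 0 → Q_y = 535.304/9.2 = 58.1852 ≈ 58.19 kN.
ΣF_y = 0: P_y + 58.1852 − 70·sin63° − 55 − 15 = 0 → P_y = 74.19 kN.
ΣF_x = 0: P_x + 70·cos63° = 0 → P_x = -31.78 kN.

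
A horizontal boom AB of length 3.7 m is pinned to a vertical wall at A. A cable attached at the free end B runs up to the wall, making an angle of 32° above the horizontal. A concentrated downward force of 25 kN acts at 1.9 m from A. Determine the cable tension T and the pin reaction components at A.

T = 24.23 kN, A_x = 20.54 kN, A_y = 12.16 kN

ΣM about A: T·sin32°·3.7 − 25·1.9 = 0 → T = 47.5/(3.7·0.529919) = 24.226 ≈ 24.23 kN.
ΣF_x = 0: A_x − T·cos32° = 0 → A_x = 24.226 × 0.848048 = 20.54 kN.
ΣF_y = 0: A_y + T·sin32° − 25 = 0 → A_y = 25 − 24.226 × 0.529919 = 12.16 kN.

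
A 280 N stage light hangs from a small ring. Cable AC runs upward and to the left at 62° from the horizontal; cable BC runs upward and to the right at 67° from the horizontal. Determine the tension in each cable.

ΣF_x = 0: −T_AC·cos62° + T_BC·cos67° = 0 → T_BC = 1.20152·T_AC.
ΣF_y = 0: T_AC·sin62° + T_BC·sin67° = 280.
Substitute: T_AC·(0.882948 + 1.20152·0.920505) = 280 → T_AC = 140.778 ≈ 140.8 N.
Then T_BC = 1.20152 × 140.778 = 169.1 N.

T_AC = 140.8 N, T_BC = 169.1 N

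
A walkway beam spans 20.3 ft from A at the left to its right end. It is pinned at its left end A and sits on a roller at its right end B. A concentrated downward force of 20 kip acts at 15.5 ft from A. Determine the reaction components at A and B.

A_x = 0, A_y = 4.729 kip, B_y = 15.27 kip

Taking moments about A: B_y·20.3 − 20·15.5 = 0 → B_y = 310/20.3 = 15.2709 ≈ 15.27 kip.
ΣF_y = 0: A_y + 15.2709 − 20 = 0 → A_y = 4.729 kip.
ΣF_x = 0: no horizontal applied forces, so A_x = 0.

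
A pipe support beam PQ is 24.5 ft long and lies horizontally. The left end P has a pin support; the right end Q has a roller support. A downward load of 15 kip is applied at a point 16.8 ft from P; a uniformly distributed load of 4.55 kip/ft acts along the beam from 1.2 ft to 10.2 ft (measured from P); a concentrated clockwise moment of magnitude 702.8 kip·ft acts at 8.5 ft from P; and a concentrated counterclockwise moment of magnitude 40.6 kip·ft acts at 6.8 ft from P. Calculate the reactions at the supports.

Resultant of the distributed load: 4.55 × 9 = 40.95 kip at 5.7 ft from P.
Taking moments about P: Q_y·24.5 − 15·16.8 − (4.55·9)·5.7 − 702.8 + 40.6 = 0 → Q_y = 1147.615/24.5 = 46.8414 ≈ 46.84 kip.
ΣF_y = 0: P_y + 46.8414 − 15 − 4.55·9 = 0 → P_y = 9.109 kip.
ΣF_x = 0: no horizontal applied forces, so P_x = 0.

P_x = 0, P_y = 9.109 kip, Q_y = 46.84 kip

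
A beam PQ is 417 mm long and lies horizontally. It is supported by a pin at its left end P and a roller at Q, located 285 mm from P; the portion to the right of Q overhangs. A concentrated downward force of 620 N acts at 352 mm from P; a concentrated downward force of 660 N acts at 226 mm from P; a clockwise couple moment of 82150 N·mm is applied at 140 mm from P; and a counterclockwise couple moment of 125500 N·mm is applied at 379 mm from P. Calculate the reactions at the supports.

Taking moments about P: Q_y·285 − 620·352 − 660·226 − 82150 + 125500 = 0 → Q_y = 324050/285 = 1137.02 ≈ 1137 N.
ΣF_y = 0: P_y + 1137.02 − 620 − 660 = 0 → P_y = 143.0 N.
ΣF_x = 0: no horizontal applied forces, so P_x = 0.

P_x = 0, P_y = 143.0 N, Q_y = 1137 N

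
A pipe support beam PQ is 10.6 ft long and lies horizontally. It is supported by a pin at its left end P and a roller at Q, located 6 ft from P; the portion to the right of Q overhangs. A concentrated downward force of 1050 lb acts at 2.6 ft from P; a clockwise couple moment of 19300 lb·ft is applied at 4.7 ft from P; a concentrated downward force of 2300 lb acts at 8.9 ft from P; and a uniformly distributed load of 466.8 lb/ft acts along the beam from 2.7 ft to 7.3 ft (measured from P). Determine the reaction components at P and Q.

Resultant of the distributed load: 466.8 × 4.6 = 2147.28 lb at 5 ft from P.
ΣM about P: Q_y·6 − 1050·2.6 − 19300 − 2300·8.9 − (466.8·4.6)·5 = 0 → Q_y = 53236.4/6 = 8872.73 ≈ 8873 lb.
ΣF_y = 0: P_y + 8872.73 − 1050 − 2300 − 466.8·4.6 = 0 → P_y = -3375 lb.
ΣF_x = 0: no horizontal applied forces, so P_x = 0.

P_x = 0, P_y = -3375 lb, Q_y = 8873 lb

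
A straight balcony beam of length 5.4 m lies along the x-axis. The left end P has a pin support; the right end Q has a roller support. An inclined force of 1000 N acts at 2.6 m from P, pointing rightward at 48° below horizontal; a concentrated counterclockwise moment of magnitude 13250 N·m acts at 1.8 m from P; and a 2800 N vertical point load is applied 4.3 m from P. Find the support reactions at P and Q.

P_x = -669.1 N, P_y = 3409 N, Q_y = 133.7 N

Taking moments about P: Q_y·5.4 − 1000·sin48°·2.6 + 13250 − 2800·4.3 = 0 → Q_y = 722.177/5.4 = 133.736 ≈ 133.7 N.
ΣF_y = 0: P_y + 133.736 − 1000·sin48° − 2800 = 0 → P_y = 3409 N.
ΣF_x = 0: P_x + 1000·cos48° = 0 → P_x = -669.1 N.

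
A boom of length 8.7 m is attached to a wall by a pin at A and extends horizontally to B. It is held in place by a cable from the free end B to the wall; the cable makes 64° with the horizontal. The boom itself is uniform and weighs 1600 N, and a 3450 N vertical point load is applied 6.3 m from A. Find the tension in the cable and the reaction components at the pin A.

T = 3670 N, A_x = 1609 N, A_y = 1752 N

ΣM about A: T·sin64°·8.7 − 1600·4.35 − 3450·6.3 = 0 → T = 28695/(8.7·0.898794) = 3669.67 ≈ 3670 N.
ΣF_x = 0: A_x − T·cos64° = 0 → A_x = 3669.67 × 0.438371 = 1609 N.
ΣF_y = 0: A_y + T·sin64° − 1600 − 3450 = 0 → A_y = 5050 − 3669.67 × 0.898794 = 1752 N.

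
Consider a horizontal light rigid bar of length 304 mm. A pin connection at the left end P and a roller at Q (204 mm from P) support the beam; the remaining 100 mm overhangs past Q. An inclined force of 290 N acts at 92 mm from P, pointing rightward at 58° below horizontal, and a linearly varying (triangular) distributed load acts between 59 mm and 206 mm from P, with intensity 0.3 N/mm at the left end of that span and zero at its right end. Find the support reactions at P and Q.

Resultant of the triangular load: ½ × 0.3 × 147 = 22.05 N, acting at 108 mm from P (one-third of the span from the peak).
ΣM about P: Q_y·204 − 290·sin58°·92 − (½·0.3·147)·108 = 0 → Q_y = 25007.3/204 = 122.585 ≈ 122.6 N.
ΣF_y = 0: P_y + 122.585 − 290·sin58° − ½·0.3·147 = 0 → P_y = 145.4 N.
ΣF_x = 0: P_x + 290·cos58° = 0 → P_x = -153.7 N.

P_x = -153.7 N, P_y = 145.4 N, Q_y = 122.6 N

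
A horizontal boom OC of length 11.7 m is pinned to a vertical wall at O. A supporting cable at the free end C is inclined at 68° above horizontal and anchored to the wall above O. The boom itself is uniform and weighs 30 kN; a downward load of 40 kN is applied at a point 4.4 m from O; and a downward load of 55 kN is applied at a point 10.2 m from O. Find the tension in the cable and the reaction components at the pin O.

T = 84.12 kN, O_x = 31.51 kN, O_y = 47.01 kN

ΣM about O: T·sin68°·11.7 − 30·5.85 − 40·4.4 − 55·10.2 = 0 → T = 912.5/(11.7·0.927184) = 84.1165 ≈ 84.12 kN.
ΣF_x = 0: O_x − T·cos68° = 0 → O_x = 84.1165 × 0.374607 = 31.51 kN.
ΣF_y = 0: O_y + T·sin68° − 30 − 40 − 55 = 0 → O_y = 125 − 84.1165 × 0.927184 = 47.01 kN.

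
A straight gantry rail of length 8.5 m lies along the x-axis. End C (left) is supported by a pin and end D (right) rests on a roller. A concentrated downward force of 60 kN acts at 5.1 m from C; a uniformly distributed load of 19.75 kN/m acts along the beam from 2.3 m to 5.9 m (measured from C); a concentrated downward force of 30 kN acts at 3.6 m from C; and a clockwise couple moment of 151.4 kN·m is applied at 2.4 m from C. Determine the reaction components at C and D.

Resultant of the distributed load: 19.75 × 3.6 = 71.1 kN at 4.1 m from C.
ΣM about C: D_y·8.5 − 60·5.1 − (19.75·3.6)·4.1 − 30·3.6 − 151.4 = 0 → D_y = 856.91/8.5 = 100.813 ≈ 100.8 kN.
ΣF_y = 0: C_y + 100.813 − 60 − 19.75·3.6 − 30 = 0 → C_y = 60.29 kN.
ΣF_x = 0: no horizontal applied forces, so C_x = 0.

C_x = 0, C_y = 60.29 kN, D_y = 100.8 kN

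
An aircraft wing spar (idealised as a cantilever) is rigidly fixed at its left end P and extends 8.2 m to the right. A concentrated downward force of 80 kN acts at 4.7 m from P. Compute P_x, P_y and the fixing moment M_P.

P_x = 0, P_y = 80.00 kN, M_P = 376.0 kN·m

ΣF_x = 0: P_x = 0.
ΣF_y = 0: P_y − 80 = 0 → P_y = 80.00 kN.
ΣM about P: M_P − 80·4.7 = 0 → M_P = 376.0 kN·m.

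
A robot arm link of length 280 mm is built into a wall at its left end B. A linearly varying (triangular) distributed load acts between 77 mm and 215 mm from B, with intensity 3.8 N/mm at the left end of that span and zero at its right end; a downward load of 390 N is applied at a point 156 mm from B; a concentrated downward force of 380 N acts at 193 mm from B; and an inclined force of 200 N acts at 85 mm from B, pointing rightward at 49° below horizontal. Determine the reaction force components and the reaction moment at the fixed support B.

Resultant of the triangular load: ½ × 3.8 × 138 = 262.2 N, acting at 123 mm from B (one-third of the span from the peak).
ΣF_x = 0: B_x + 200·cos49° = 0 → B_x = -131.2 N.
ΣF_y = 0: B_y − ½·3.8·138 − 390 − 380 − 200·sin49° = 0 → B_y = 1183 N.
ΣM about B: M_B − (½·3.8·138)·123 − 390·156 − 380·193 − 200·sin49°·85 = 0 → M_B = 179300 N·mm.

B_x = -131.2 N, B_y = 1183 N, M_B = 179300 N·mm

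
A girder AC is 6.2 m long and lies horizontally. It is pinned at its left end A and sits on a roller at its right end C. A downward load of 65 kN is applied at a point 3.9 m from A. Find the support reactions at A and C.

A_x = 0, A_y = 24.11 kN, C_y = 40.89 kN

Moments about A: C_y·6.2 − 65·3.9 = 0 → C_y = 253.5/6.2 = 40.8871 ≈ 40.89 kN.
ΣF_y = 0: A_y + 40.8871 − 65 = 0 → A_y = 24.11 kN.
ΣF_x = 0: no horizontal applied forces, so A_x = 0.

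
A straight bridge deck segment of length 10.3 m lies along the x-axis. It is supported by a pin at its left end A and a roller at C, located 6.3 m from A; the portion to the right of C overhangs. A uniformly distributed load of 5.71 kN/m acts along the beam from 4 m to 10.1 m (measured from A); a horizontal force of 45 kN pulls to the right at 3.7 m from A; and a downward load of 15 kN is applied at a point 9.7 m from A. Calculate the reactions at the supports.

Resultant of the distributed load: 5.71 × 6.1 = 34.831 kN at 7.05 m from A.
Taking moments about A: C_y·6.3 − (5.71·6.1)·7.05 − 15·9.7 = 0 → C_y = 391.05855/6.3 = 62.0728 ≈ 62.07 kN.
ΣF_y = 0: A_y + 62.0728 − 5.71·6.1 − 15 = 0 → A_y = -12.24 kN.
ΣF_x = 0: A_x + 45 = 0 → A_x = -45.00 kN.

A_x = -45.00 kN, A_y = -12.24 kN, C_y = 62.07 kN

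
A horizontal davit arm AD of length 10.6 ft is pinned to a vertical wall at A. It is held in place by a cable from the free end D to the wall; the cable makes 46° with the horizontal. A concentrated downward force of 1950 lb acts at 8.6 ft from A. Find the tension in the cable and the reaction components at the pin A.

ΣM about A: T·sin46°·10.6 − 1950·8.6 = 0 → T = 16770/(10.6·0.71934) = 2199.34 ≈ 2199 lb.
ΣF_x = 0: A_x − T·cos46° = 0 → A_x = 2199.34 × 0.694658 = 1528 lb.
ΣF_y = 0: A_y + T·sin46° − 1950 = 0 → A_y = 1950 − 2199.34 × 0.71934 = 367.9 lb.

T = 2199 lb, A_x = 1528 lb, A_y = 367.9 lb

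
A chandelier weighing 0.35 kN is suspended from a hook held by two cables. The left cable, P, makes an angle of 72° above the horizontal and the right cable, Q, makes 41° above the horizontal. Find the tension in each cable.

ΣF_x = 0: −T_P·cos72° + T_Q·cos41° = 0 → T_Q = 0.409452·T_P.
ΣF_y = 0: T_P·sin72° + T_Q·sin41° = 0.35.
Substitute: T_P·(0.951057 + 0.409452·0.656059) = 0.35 → T_P = 0.28696 ≈ 0.2870 kN.
Then T_Q = 0.409452 × 0.28696 = 0.1175 kN.

T_P = 0.2870 kN, T_Q = 0.1175 kN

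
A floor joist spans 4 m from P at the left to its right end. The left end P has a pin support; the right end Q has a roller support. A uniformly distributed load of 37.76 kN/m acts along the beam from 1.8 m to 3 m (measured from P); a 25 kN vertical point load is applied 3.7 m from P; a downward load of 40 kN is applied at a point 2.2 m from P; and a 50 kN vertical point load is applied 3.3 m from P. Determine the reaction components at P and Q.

P_x = 0, P_y = 46.75 kN, Q_y = 113.6 kN

Resultant of the distributed load: 37.76 × 1.2 = 45.312 kN at 2.4 m from P.
ΣM about P: Q_y·4 − (37.76·1.2)·2.4 − 25·3.7 − 40·2.2 − 50·3.3 = 0 → Q_y = 454.2488/4 = 113.562 ≈ 113.6 kN.
ΣF_y = 0: P_y + 113.562 − 37.76·1.2 − 25 − 40 − 50 = 0 → P_y = 46.75 kN.
ΣF_x = 0: no horizontal applied forces, so P_x = 0.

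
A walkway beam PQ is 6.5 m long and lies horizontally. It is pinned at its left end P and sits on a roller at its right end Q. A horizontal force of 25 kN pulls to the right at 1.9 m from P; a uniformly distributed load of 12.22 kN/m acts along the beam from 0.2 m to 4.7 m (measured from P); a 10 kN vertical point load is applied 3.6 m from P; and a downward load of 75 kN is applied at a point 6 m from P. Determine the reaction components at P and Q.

Resultant of the distributed load: 12.22 × 4.5 = 54.99 kN at 2.45 m from P.
Taking moments about P: Q_y·6.5 − (12.22·4.5)·2.45 − 10·3.6 − 75·6 = 0 → Q_y = 620.7255/6.5 = 95.4962 ≈ 95.50 kN.
ΣF_y = 0: P_y + 95.4962 − 12.22·4.5 − 10 − 75 = 0 → P_y = 44.49 kN.
ΣF_x = 0: P_x + 25 = 0 → P_x = -25.00 kN.

P_x = -25.00 kN, P_y = 44.49 kN, Q_y = 95.50 kN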